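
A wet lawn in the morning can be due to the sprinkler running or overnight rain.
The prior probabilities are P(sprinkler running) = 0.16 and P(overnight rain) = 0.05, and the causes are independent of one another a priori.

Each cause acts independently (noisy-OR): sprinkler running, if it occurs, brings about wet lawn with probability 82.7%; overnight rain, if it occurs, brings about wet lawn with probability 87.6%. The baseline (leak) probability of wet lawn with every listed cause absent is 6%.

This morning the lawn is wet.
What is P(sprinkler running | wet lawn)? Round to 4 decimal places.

P(sprinkler running | wet lawn) ≈ 0.6139

Under noisy-OR, P(wet lawn | causes) = 1 − (1−0.06)·∏(1−qᵢ) over the active causes.
P(wet lawn) = 0.06*0.84*0.95 + 0.88344*0.84*0.05 + 0.83738*0.16*0.95 + 0.979835*0.16*0.05 = 0.047880 + 0.037104 + 0.127282 + 0.007839 = 0.220105
Restricting to configurations with sprinkler running present: 0.127282 + 0.007839 = 0.135121.
Hence the posterior is 0.135121/0.220105 ≈ 0.6139.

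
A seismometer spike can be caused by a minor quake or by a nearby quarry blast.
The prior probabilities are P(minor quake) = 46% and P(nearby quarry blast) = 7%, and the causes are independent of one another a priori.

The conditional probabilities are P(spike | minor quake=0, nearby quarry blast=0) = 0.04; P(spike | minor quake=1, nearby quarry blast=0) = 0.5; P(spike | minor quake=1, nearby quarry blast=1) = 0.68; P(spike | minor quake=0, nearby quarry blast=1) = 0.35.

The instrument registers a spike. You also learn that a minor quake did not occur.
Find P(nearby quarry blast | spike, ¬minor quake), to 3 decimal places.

P(spike | ¬minor quake) = 0.04·0.93 + 0.35·0.07 = 0.037200 + 0.024500 = 0.061700
Of this, 0.024500 comes from 0.35·0.07 (the nearby quarry blast=true cases).
Hence the posterior is 0.024500/0.061700 ≈ 0.397.

P(nearby quarry blast | spike, ¬minor quake) ≈ 0.397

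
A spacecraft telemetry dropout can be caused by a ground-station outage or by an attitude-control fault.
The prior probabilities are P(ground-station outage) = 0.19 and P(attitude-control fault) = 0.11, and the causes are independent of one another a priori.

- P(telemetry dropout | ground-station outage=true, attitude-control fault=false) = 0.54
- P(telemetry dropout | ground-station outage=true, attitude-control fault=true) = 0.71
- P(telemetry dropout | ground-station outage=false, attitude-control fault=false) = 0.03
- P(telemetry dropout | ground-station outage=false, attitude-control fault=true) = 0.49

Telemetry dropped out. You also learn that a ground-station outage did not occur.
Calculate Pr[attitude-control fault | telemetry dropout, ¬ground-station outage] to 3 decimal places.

Pr[attitude-control fault | telemetry dropout, ¬ground-station outage] ≈ 0.669

For the numerator, keep only attitude-control fault=true terms: 0.49*0.11 = 0.053900
Normalizer over all consistent configurations: 0.03*0.89 + 0.49*0.11 = 0.080600
Posterior = 0.053900 / 0.080600 ≈ 0.669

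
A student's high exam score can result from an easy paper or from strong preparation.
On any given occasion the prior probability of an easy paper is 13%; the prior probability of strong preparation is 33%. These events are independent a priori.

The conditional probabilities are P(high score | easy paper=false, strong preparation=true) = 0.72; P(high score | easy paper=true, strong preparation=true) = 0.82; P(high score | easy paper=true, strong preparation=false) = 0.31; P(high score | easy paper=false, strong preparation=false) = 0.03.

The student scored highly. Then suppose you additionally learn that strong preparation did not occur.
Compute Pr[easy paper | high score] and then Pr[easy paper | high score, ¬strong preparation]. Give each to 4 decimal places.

Pr[easy paper | high score] ≈ 0.2171; Pr[easy paper | high score, ¬strong preparation] ≈ 0.6069

P(high score) = 0.03·0.87·0.67 + 0.72·0.87·0.33 + 0.31·0.13·0.67 + 0.82·0.13·0.33 = 0.017487 + 0.206712 + 0.027001 + 0.035178 = 0.286378
Of this, 0.062179 comes from 0.027001 + 0.035178 (the easy paper=true cases).
P(easy paper | high score) = 0.062179 / 0.286378 ≈ 0.2171

With the extra evidence:
P(high score | ¬strong preparation) = 0.03*0.87 + 0.31*0.13 = 0.026100 + 0.040300 = 0.066400
The easy paper-present share is 0.31*0.13 = 0.040300.
So P(easy paper | high score, ¬strong preparation) = 0.040300/0.066400 ≈ 0.6069.
With strong preparation excluded, easy paper must carry more of the explanatory weight for the high score.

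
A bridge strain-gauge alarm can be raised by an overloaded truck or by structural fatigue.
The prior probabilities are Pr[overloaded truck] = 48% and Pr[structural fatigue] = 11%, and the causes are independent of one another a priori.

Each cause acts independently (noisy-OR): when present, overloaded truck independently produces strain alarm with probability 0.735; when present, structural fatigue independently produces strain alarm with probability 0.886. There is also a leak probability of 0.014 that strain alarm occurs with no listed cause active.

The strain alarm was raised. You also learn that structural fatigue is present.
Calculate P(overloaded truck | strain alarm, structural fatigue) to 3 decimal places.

Under noisy-OR, P(strain alarm | causes) = 1 − (1−0.014)·∏(1−qᵢ) over the active causes.
Sum P(strain alarm|·) weighted by the priors over both values of overloaded truck:
  P(strain alarm | structural fatigue) = 0.887596·0.52 + 0.970213·0.48
        = 0.461550 + 0.465702 = 0.927252
The terms with overloaded truck present sum to 0.465702, so
  P(overloaded truck | strain alarm, structural fatigue) = 0.465702 / 0.927252 ≈ 0.502

P(overloaded truck | strain alarm, structural fatigue) ≈ 0.502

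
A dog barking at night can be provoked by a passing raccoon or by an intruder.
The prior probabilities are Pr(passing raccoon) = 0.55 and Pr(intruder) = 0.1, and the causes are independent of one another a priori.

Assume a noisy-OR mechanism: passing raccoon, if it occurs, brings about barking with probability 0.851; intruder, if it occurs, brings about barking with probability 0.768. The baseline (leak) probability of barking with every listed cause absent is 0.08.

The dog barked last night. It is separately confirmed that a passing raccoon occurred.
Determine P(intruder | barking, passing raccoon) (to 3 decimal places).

P(intruder | barking, passing raccoon) ≈ 0.111

Under noisy-OR, P(barking | causes) = 1 − (1−0.08)·∏(1−qᵢ) over the active causes.
Weight on intruder=true, given the evidence: 0.968197*0.1 = 0.096820
The normalizing constant is 0.86292*0.9 + 0.968197*0.1 = 0.873448
P(intruder | barking, passing raccoon) = 0.096820/0.873448 ≈ 0.111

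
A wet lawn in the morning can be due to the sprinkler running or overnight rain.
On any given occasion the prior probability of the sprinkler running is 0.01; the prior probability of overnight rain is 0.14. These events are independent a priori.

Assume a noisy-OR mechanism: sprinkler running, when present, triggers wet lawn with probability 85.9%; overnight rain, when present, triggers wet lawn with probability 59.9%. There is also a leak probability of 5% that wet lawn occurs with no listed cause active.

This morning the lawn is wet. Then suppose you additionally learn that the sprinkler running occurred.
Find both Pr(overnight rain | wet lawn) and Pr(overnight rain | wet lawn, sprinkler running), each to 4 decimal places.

Pr(overnight rain | wet lawn) ≈ 0.6353; Pr(overnight rain | wet lawn, sprinkler running) ≈ 0.1510

Under noisy-OR, P(wet lawn | causes) = 1 − (1−0.05)·∏(1−qᵢ) over the active causes.
Enumerate the 4 (sprinkler running, overnight rain) configurations and weight by the priors:
  P(wet lawn) = 0.05×0.99×0.86 + 0.61905×0.99×0.14 + 0.86605×0.01×0.86 + 0.946286×0.01×0.14
        = 0.042570 + 0.085800 + 0.007448 + 0.001325 = 0.137143
The terms with overnight rain present sum to 0.087125, so
  P(overnight rain | wet lawn) = 0.087125 / 0.137143 ≈ 0.6353

Now condition on the additional information:
For the numerator, keep only overnight rain=true terms: 0.946286·0.14 = 0.132480
The normalizing constant is 0.86605·0.86 + 0.946286·0.14 = 0.877283
P(overnight rain | wet lawn, sprinkler running) = 0.132480/0.877283 ≈ 0.1510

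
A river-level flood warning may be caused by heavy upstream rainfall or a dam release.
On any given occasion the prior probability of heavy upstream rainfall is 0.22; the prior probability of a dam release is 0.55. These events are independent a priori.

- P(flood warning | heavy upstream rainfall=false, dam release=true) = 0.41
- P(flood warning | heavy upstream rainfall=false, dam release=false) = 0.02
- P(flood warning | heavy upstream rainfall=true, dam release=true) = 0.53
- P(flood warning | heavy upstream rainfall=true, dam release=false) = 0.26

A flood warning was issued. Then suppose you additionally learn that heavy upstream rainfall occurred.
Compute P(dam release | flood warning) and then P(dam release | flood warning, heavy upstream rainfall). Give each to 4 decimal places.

For the numerator, keep only dam release=true terms: 0.175890 + 0.064130 = 0.240020
Normalizer over all consistent configurations: 0.02·0.78·0.45 + 0.41·0.78·0.55 + 0.26·0.22·0.45 + 0.53·0.22·0.55 = 0.272780
Posterior = 0.240020 / 0.272780 ≈ 0.8799

With the extra evidence:
Enumerate both values of dam release and weight by the priors:
  P(flood warning | heavy upstream rainfall) = 0.26*0.45 + 0.53*0.55
        = 0.117000 + 0.291500 = 0.408500
The terms with dam release present sum to 0.291500, so
  P(dam release | flood warning, heavy upstream rainfall) = 0.291500 / 0.408500 ≈ 0.7136

P(dam release | flood warning) ≈ 0.8799; P(dam release | flood warning, heavy upstream rainfall) ≈ 0.7136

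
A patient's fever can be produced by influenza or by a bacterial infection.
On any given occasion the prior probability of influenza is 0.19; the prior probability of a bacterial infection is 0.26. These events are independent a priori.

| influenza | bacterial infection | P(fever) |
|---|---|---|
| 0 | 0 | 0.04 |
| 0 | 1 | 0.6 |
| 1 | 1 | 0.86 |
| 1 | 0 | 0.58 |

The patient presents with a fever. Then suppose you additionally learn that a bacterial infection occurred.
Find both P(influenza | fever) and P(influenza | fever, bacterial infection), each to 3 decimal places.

By total probability over the 4 (influenza, bacterial infection) configurations:
  P(fever) = 0.04×0.81×0.74 + 0.6×0.81×0.26 + 0.58×0.19×0.74 + 0.86×0.19×0.26
        = 0.023976 + 0.126360 + 0.081548 + 0.042484 = 0.274368
Configurations with influenza contribute 0.124032, so
  P(influenza | fever) = 0.124032 / 0.274368 ≈ 0.452

Now condition on the additional information:
P(fever | bacterial infection) = 0.6*0.81 + 0.86*0.19 = 0.486000 + 0.163400 = 0.649400
The influenza-present share is 0.86*0.19 = 0.163400.
So P(influenza | fever, bacterial infection) = 0.163400/0.649400 ≈ 0.252.
Conditioning on bacterial infection lowers the posterior on influenza: the classic explaining-away effect in a common-effect structure.

P(influenza | fever) ≈ 0.452; P(influenza | fever, bacterial infection) ≈ 0.252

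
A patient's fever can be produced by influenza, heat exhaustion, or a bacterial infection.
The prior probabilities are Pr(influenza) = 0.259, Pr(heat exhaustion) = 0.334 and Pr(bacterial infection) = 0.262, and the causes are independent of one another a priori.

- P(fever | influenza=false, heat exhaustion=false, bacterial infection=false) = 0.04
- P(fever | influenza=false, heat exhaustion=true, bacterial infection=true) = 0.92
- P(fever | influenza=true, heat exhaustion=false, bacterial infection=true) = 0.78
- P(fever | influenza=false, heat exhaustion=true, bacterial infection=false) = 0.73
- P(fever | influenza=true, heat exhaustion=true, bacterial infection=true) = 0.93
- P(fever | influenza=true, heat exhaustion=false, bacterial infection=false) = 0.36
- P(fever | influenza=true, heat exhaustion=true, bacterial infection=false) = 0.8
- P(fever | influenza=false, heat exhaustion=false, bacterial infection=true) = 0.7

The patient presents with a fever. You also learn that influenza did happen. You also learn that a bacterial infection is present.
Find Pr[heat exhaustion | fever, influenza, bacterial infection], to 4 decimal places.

Pr[heat exhaustion | fever, influenza, bacterial infection] ≈ 0.3742

By total probability over both values of heat exhaustion:
  P(fever | influenza, bacterial infection) = 0.78×0.666 + 0.93×0.334
        = 0.519480 + 0.310620 = 0.830100
Keeping only the heat exhaustion-present terms gives 0.310620, so
  P(heat exhaustion | fever, influenza, bacterial infection) = 0.310620 / 0.830100 ≈ 0.3742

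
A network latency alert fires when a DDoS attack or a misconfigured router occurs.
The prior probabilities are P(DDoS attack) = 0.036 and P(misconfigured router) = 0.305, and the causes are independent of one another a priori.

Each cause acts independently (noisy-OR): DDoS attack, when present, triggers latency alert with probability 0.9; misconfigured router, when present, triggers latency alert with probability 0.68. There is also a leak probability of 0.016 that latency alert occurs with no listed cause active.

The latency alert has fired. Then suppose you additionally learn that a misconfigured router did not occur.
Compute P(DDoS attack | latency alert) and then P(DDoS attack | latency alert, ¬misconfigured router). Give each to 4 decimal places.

Under noisy-OR, P(latency alert | causes) = 1 − (1−0.016)·∏(1−qᵢ) over the active causes.
Weight on DDoS attack=true, given the evidence: 0.022558 + 0.010634 = 0.033192
Denominator P(latency alert): 0.016*0.964*0.695 + 0.68512*0.964*0.305 + 0.9016*0.036*0.695 + 0.968512*0.036*0.305 = 0.245351
Posterior = 0.033192 / 0.245351 ≈ 0.1353

With the extra evidence:
Sum P(latency alert|·) weighted by the priors over both values of DDoS attack:
  P(latency alert | ¬misconfigured router) = 0.016*0.964 + 0.9016*0.036
        = 0.015424 + 0.032458 = 0.047882
Keeping only the DDoS attack-present terms gives 0.032458, so
  P(DDoS attack | latency alert, ¬misconfigured router) = 0.032458 / 0.047882 ≈ 0.6779
With misconfigured router excluded, DDoS attack must carry more of the explanatory weight for the latency alert.

P(DDoS attack | latency alert) ≈ 0.1353; P(DDoS attack | latency alert, ¬misconfigured router) ≈ 0.6779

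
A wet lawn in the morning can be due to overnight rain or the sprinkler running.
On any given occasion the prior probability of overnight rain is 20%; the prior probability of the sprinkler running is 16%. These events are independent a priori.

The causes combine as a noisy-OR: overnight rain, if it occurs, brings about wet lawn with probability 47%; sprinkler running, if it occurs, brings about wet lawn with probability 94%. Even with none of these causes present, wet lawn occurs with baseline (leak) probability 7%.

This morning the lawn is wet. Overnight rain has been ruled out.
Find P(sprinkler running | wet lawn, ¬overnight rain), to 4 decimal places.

Under noisy-OR, P(wet lawn | causes) = 1 − (1−0.07)·∏(1−qᵢ) over the active causes.
P(wet lawn | ¬overnight rain) = 0.07*0.84 + 0.9442*0.16 = 0.058800 + 0.151072 = 0.209872
The sprinkler running-present share is 0.9442*0.16 = 0.151072.
Hence the posterior is 0.151072/0.209872 ≈ 0.7198.

P(sprinkler running | wet lawn, ¬overnight rain) ≈ 0.7198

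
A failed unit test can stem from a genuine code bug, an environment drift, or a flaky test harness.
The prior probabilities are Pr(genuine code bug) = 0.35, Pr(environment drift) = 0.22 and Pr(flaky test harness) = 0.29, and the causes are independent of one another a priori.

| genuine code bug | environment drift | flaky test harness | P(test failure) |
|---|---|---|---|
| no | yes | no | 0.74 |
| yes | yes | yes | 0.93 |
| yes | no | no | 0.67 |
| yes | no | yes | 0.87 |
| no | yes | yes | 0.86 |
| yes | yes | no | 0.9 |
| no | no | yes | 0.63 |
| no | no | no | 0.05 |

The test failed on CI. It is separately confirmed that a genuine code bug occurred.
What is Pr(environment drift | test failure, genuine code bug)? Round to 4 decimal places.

Pr(environment drift | test failure, genuine code bug) ≈ 0.2604

Enumerate the 4 (environment drift, flaky test harness) configurations and weight by the priors:
  P(test failure | genuine code bug) = 0.67×0.78×0.71 + 0.87×0.78×0.29 + 0.9×0.22×0.71 + 0.93×0.22×0.29
        = 0.371046 + 0.196794 + 0.140580 + 0.059334 = 0.767754
Configurations with environment drift contribute 0.199914, so
  P(environment drift | test failure, genuine code bug) = 0.199914 / 0.767754 ≈ 0.2604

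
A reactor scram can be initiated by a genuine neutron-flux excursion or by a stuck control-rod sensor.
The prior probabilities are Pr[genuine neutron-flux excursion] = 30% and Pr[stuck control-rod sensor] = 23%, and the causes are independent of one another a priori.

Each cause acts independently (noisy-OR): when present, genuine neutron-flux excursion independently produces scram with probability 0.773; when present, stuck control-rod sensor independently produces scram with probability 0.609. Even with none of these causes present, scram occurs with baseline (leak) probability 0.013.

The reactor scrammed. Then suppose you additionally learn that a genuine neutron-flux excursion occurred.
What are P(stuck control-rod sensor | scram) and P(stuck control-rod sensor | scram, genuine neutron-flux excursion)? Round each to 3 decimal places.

P(stuck control-rod sensor | scram) ≈ 0.465; P(stuck control-rod sensor | scram, genuine neutron-flux excursion) ≈ 0.260

Under noisy-OR, P(scram | causes) = 1 − (1−0.013)·∏(1−qᵢ) over the active causes.
P(scram) = 0.013×0.7×0.77 + 0.614083×0.7×0.23 + 0.775951×0.3×0.77 + 0.912397×0.3×0.23 = 0.007007 + 0.098867 + 0.179245 + 0.062955 = 0.348074
Restricting to configurations with stuck control-rod sensor present: 0.098867 + 0.062955 = 0.161822.
P(stuck control-rod sensor | scram) = 0.161822 / 0.348074 ≈ 0.465

With the extra evidence:
For the numerator, keep only stuck control-rod sensor=true terms: 0.912397*0.23 = 0.209851
Normalizer over all consistent configurations: 0.775951*0.77 + 0.912397*0.23 = 0.807333
Posterior = 0.209851 / 0.807333 ≈ 0.260
This is intercausal reasoning (explaining away): once genuine neutron-flux excursion accounts for the scram, stuck control-rod sensor becomes less likely.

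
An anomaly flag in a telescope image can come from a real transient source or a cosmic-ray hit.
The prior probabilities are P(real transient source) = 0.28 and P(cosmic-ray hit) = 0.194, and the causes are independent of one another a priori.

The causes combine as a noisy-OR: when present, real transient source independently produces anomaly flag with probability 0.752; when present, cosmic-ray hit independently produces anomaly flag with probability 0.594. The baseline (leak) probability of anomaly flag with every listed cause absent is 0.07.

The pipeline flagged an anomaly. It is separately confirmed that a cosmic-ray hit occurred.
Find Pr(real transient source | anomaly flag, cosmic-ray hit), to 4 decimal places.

Pr(real transient source | anomaly flag, cosmic-ray hit) ≈ 0.3616

Under noisy-OR, P(anomaly flag | causes) = 1 − (1−0.07)·∏(1−qᵢ) over the active causes.
P(anomaly flag | cosmic-ray hit) = 0.62242·0.72 + 0.90636·0.28 = 0.448142 + 0.253781 = 0.701923
Restricting to configurations with real transient source present: 0.90636·0.28 = 0.253781.
P(real transient source | anomaly flag, cosmic-ray hit) = 0.253781 / 0.701923 ≈ 0.3616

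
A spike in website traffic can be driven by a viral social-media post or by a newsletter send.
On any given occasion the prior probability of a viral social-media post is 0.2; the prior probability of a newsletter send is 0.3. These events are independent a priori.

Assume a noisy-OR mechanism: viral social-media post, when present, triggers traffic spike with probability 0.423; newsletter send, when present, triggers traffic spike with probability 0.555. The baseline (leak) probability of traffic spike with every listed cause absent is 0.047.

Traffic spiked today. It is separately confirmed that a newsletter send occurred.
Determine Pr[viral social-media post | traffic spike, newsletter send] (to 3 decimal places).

Under noisy-OR, P(traffic spike | causes) = 1 − (1−0.047)·∏(1−qᵢ) over the active causes.
Weight on viral social-media post=true, given the evidence: 0.755303×0.2 = 0.151061
The normalizing constant is 0.575915×0.8 + 0.755303×0.2 = 0.611793
P(viral social-media post | traffic spike, newsletter send) = 0.151061/0.611793 ≈ 0.247

Pr[viral social-media post | traffic spike, newsletter send] ≈ 0.247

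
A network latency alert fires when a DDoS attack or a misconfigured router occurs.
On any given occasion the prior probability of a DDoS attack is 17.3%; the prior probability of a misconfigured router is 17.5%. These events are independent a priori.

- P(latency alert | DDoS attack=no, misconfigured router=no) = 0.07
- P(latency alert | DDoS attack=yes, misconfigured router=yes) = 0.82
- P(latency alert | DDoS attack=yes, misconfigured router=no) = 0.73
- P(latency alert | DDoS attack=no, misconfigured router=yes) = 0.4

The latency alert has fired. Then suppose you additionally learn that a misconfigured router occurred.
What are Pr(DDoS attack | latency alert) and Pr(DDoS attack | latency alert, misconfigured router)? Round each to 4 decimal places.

Numerator (weight on configurations with DDoS attack): 0.104189 + 0.024825 = 0.129014
The normalizing constant is 0.07×0.827×0.825 + 0.4×0.827×0.175 + 0.73×0.173×0.825 + 0.82×0.173×0.175 = 0.234663
P(DDoS attack | latency alert) = 0.129014/0.234663 ≈ 0.5498

Now condition on the additional information:
Numerator (weight on configurations with DDoS attack): 0.82×0.173 = 0.141860
The normalizing constant is 0.4×0.827 + 0.82×0.173 = 0.472660
P(DDoS attack | latency alert, misconfigured router) = 0.141860/0.472660 ≈ 0.3001
This is intercausal reasoning (explaining away): once misconfigured router accounts for the latency alert, DDoS attack becomes less likely.

Pr(DDoS attack | latency alert) ≈ 0.5498; Pr(DDoS attack | latency alert, misconfigured router) ≈ 0.3001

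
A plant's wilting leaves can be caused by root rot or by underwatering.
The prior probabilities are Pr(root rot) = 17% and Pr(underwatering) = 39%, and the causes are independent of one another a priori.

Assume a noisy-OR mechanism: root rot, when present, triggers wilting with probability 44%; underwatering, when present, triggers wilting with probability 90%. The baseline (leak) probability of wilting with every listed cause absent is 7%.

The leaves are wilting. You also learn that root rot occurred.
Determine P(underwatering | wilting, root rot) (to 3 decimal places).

P(underwatering | wilting, root rot) ≈ 0.558

Under noisy-OR, P(wilting | causes) = 1 − (1−0.07)·∏(1−qᵢ) over the active causes.
P(wilting | root rot) = 0.4792×0.61 + 0.94792×0.39 = 0.292312 + 0.369689 = 0.662001
Of this, 0.369689 comes from 0.94792×0.39 (the underwatering=true cases).
Hence the posterior is 0.369689/0.662001 ≈ 0.558.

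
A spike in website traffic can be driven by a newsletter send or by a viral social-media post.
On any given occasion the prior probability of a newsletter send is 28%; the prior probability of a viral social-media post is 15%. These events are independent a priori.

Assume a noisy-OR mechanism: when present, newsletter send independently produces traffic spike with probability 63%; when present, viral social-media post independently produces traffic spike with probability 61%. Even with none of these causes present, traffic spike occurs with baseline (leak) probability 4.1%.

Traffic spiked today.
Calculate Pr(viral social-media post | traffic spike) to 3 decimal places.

Pr(viral social-media post | traffic spike) ≈ 0.367

Under noisy-OR, P(traffic spike | causes) = 1 − (1−0.041)·∏(1−qᵢ) over the active causes.
Numerator (weight on configurations with viral social-media post): 0.067607 + 0.036188 = 0.103795
The normalizing constant is 0.041·0.72·0.85 + 0.62599·0.72·0.15 + 0.64517·0.28·0.85 + 0.861616·0.28·0.15 = 0.282437
P(viral social-media post | traffic spike) = 0.103795/0.282437 ≈ 0.367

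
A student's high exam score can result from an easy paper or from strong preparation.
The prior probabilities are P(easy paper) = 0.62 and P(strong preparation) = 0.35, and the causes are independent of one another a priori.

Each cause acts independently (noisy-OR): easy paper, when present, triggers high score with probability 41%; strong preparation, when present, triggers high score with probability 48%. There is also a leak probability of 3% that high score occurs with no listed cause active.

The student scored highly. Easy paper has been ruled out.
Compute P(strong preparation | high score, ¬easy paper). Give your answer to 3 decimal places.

P(strong preparation | high score, ¬easy paper) ≈ 0.899

Under noisy-OR, P(high score | causes) = 1 − (1−0.03)·∏(1−qᵢ) over the active causes.
P(high score | ¬easy paper) = 0.03·0.65 + 0.4956·0.35 = 0.019500 + 0.173460 = 0.192960
Restricting to configurations with strong preparation present: 0.4956·0.35 = 0.173460.
P(strong preparation | high score, ¬easy paper) = 0.173460 / 0.192960 ≈ 0.899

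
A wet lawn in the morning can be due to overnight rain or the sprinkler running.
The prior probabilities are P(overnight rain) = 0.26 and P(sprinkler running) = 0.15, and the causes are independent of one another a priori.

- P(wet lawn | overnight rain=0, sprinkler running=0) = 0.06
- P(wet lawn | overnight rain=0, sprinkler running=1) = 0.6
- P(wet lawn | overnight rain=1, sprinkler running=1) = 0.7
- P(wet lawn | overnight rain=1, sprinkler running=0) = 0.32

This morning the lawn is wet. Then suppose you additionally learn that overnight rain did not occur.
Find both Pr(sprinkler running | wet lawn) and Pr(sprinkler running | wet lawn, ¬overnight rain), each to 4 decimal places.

Pr(sprinkler running | wet lawn) ≈ 0.4640; Pr(sprinkler running | wet lawn, ¬overnight rain) ≈ 0.6383

Weight on sprinkler running=true, given the evidence: 0.066600 + 0.027300 = 0.093900
Denominator P(wet lawn): 0.06*0.74*0.85 + 0.6*0.74*0.15 + 0.32*0.26*0.85 + 0.7*0.26*0.15 = 0.202360
Posterior = 0.093900 / 0.202360 ≈ 0.4640

Now condition on the additional information:
Sum P(wet lawn|·) weighted by the priors over both values of sprinkler running:
  P(wet lawn | ¬overnight rain) = 0.06·0.85 + 0.6·0.15
        = 0.051000 + 0.090000 = 0.141000
The terms with sprinkler running present sum to 0.090000, so
  P(sprinkler running | wet lawn, ¬overnight rain) = 0.090000 / 0.141000 ≈ 0.6383
Ruling out overnight rain raises the posterior on sprinkler running — the flip side of explaining away.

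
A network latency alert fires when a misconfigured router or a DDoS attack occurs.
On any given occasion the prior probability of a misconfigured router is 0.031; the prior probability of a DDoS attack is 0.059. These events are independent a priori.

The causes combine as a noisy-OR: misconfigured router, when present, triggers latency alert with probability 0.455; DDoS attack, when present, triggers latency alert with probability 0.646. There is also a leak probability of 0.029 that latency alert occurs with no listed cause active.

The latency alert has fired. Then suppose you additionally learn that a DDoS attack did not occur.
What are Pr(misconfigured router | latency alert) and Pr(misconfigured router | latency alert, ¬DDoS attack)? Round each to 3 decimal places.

Pr(misconfigured router | latency alert) ≈ 0.192; Pr(misconfigured router | latency alert, ¬DDoS attack) ≈ 0.342

Under noisy-OR, P(latency alert | causes) = 1 − (1−0.029)·∏(1−qᵢ) over the active causes.
P(latency alert) = 0.029·0.969·0.941 + 0.656266·0.969·0.059 + 0.470805·0.031·0.941 + 0.812665·0.031·0.059 = 0.026443 + 0.037519 + 0.013734 + 0.001486 = 0.079182
Of this, 0.015220 comes from 0.013734 + 0.001486 (the misconfigured router=true cases).
Hence the posterior is 0.015220/0.079182 ≈ 0.192.

Now condition on the additional information:
Enumerate both values of misconfigured router and weight by the priors:
  P(latency alert | ¬DDoS attack) = 0.029*0.969 + 0.470805*0.031
        = 0.028101 + 0.014595 = 0.042696
Configurations with misconfigured router contribute 0.014595, so
  P(misconfigured router | latency alert, ¬DDoS attack) = 0.014595 / 0.042696 ≈ 0.342
Ruling out DDoS attack raises the posterior on misconfigured router — the flip side of explaining away.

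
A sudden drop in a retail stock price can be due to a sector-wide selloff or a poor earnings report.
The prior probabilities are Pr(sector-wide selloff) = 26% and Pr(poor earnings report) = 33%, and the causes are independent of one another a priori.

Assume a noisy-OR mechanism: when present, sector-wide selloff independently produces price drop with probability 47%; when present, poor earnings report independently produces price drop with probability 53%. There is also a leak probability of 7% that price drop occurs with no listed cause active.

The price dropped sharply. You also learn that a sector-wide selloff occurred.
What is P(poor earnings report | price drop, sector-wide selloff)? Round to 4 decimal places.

Under noisy-OR, P(price drop | causes) = 1 − (1−0.07)·∏(1−qᵢ) over the active causes.
For the numerator, keep only poor earnings report=true terms: 0.768337·0.33 = 0.253551
Normalizer over all consistent configurations: 0.5071·0.67 + 0.768337·0.33 = 0.593308
P(poor earnings report | price drop, sector-wide selloff) = 0.253551/0.593308 ≈ 0.4274

P(poor earnings report | price drop, sector-wide selloff) ≈ 0.4274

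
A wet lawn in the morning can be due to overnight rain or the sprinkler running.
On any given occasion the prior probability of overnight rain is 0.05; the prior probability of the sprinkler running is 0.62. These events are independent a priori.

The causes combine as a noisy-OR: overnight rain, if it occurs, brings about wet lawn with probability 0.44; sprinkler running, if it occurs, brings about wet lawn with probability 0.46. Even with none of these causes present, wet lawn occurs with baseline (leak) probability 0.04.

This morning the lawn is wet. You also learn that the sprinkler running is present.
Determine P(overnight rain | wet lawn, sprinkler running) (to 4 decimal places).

P(overnight rain | wet lawn, sprinkler running) ≈ 0.0720

Under noisy-OR, P(wet lawn | causes) = 1 − (1−0.04)·∏(1−qᵢ) over the active causes.
P(wet lawn | sprinkler running) = 0.4816·0.95 + 0.709696·0.05 = 0.457520 + 0.035485 = 0.493005
The overnight rain-present share is 0.709696·0.05 = 0.035485.
P(overnight rain | wet lawn, sprinkler running) = 0.035485 / 0.493005 ≈ 0.0720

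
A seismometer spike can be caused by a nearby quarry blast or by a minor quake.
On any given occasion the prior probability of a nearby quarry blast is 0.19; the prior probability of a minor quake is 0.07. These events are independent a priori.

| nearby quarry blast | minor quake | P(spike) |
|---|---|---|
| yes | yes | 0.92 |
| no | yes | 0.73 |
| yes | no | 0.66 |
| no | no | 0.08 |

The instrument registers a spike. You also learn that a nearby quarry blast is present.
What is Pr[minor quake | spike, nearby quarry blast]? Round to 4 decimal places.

P(spike | nearby quarry blast) = 0.66*0.93 + 0.92*0.07 = 0.613800 + 0.064400 = 0.678200
Restricting to configurations with minor quake present: 0.92*0.07 = 0.064400.
So P(minor quake | spike, nearby quarry blast) = 0.064400/0.678200 ≈ 0.0950.

Pr[minor quake | spike, nearby quarry blast] ≈ 0.0950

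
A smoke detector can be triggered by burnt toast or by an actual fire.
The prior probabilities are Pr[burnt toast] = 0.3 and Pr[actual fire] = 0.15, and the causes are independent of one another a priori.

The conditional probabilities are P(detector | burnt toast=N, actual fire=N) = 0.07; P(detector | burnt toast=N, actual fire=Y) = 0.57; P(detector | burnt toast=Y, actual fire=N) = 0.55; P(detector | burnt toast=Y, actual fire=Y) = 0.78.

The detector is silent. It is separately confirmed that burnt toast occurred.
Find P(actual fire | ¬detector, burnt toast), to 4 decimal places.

P(actual fire | ¬detector, burnt toast) ≈ 0.0794

Numerator (weight on configurations with actual fire): 0.22×0.15 = 0.033000
The normalizing constant is 0.45×0.85 + 0.22×0.15 = 0.415500
P(actual fire | ¬detector, burnt toast) = 0.033000/0.415500 ≈ 0.0794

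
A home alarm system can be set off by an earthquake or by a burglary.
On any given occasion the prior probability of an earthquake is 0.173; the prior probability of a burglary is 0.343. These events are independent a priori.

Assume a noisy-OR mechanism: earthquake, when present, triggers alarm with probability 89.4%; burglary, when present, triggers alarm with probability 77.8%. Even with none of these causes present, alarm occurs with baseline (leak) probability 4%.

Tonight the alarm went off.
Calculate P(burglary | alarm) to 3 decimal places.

Under noisy-OR, P(alarm | causes) = 1 − (1−0.04)·∏(1−qᵢ) over the active causes.
By total probability over the 4 (earthquake, burglary) configurations:
  P(alarm) = 0.04*0.827*0.657 + 0.78688*0.827*0.343 + 0.89824*0.173*0.657 + 0.977409*0.173*0.343
        = 0.021734 + 0.223207 + 0.102095 + 0.057998 = 0.405034
Keeping only the burglary-present terms gives 0.281205, so
  P(burglary | alarm) = 0.281205 / 0.405034 ≈ 0.694

P(burglary | alarm) ≈ 0.694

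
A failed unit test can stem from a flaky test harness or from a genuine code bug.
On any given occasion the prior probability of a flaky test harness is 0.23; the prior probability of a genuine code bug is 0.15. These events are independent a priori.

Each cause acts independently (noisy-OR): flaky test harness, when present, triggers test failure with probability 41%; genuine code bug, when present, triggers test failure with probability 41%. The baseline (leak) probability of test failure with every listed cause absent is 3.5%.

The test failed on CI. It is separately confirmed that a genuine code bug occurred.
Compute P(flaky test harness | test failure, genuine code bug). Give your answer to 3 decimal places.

Under noisy-OR, P(test failure | causes) = 1 − (1−0.035)·∏(1−qᵢ) over the active causes.
Numerator (weight on configurations with flaky test harness): 0.664083*0.23 = 0.152739
The normalizing constant is 0.43065*0.77 + 0.664083*0.23 = 0.484339
P(flaky test harness | test failure, genuine code bug) = 0.152739/0.484339 ≈ 0.315

P(flaky test harness | test failure, genuine code bug) ≈ 0.315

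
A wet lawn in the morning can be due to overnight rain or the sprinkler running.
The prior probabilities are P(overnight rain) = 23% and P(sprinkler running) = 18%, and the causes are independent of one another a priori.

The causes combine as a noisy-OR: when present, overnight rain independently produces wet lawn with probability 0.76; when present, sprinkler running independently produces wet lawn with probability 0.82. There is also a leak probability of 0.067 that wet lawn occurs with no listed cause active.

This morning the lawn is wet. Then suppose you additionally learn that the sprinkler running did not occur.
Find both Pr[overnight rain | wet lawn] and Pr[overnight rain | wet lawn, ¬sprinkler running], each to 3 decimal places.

Pr[overnight rain | wet lawn] ≈ 0.541; Pr[overnight rain | wet lawn, ¬sprinkler running] ≈ 0.776

Under noisy-OR, P(wet lawn | causes) = 1 − (1−0.067)·∏(1−qᵢ) over the active causes.
Enumerate the 4 (overnight rain, sprinkler running) configurations and weight by the priors:
  P(wet lawn) = 0.067×0.77×0.82 + 0.83206×0.77×0.18 + 0.77608×0.23×0.82 + 0.959694×0.23×0.18
        = 0.042304 + 0.115324 + 0.146369 + 0.039731 = 0.343728
Configurations with overnight rain contribute 0.186100, so
  P(overnight rain | wet lawn) = 0.186100 / 0.343728 ≈ 0.541

Now also conditioning on sprinkler running≠true:
P(wet lawn | ¬sprinkler running) = 0.067×0.77 + 0.77608×0.23 = 0.051590 + 0.178498 = 0.230088
Restricting to configurations with overnight rain present: 0.77608×0.23 = 0.178498.
So P(overnight rain | wet lawn, ¬sprinkler running) = 0.178498/0.230088 ≈ 0.776.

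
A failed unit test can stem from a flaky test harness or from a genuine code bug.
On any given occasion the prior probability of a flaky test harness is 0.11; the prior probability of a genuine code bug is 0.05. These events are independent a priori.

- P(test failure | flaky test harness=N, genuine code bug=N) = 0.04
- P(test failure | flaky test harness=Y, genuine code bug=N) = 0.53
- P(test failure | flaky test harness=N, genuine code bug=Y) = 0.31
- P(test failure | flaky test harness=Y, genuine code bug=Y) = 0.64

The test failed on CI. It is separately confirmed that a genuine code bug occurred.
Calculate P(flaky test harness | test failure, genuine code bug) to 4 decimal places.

By total probability over both values of flaky test harness:
  P(test failure | genuine code bug) = 0.31·0.89 + 0.64·0.11
        = 0.275900 + 0.070400 = 0.346300
The terms with flaky test harness present sum to 0.070400, so
  P(flaky test harness | test failure, genuine code bug) = 0.070400 / 0.346300 ≈ 0.2033

P(flaky test harness | test failure, genuine code bug) ≈ 0.2033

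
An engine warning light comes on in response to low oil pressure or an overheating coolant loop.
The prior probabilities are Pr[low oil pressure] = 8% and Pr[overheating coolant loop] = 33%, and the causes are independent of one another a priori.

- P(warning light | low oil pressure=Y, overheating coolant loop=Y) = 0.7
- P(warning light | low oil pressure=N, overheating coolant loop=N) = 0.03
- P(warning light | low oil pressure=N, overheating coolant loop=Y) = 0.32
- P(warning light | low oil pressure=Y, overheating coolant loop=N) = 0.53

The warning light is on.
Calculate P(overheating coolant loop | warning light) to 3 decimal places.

P(overheating coolant loop | warning light) ≈ 0.711

For the numerator, keep only overheating coolant loop=true terms: 0.097152 + 0.018480 = 0.115632
Denominator P(warning light): 0.03·0.92·0.67 + 0.32·0.92·0.33 + 0.53·0.08·0.67 + 0.7·0.08·0.33 = 0.162532
Posterior = 0.115632 / 0.162532 ≈ 0.711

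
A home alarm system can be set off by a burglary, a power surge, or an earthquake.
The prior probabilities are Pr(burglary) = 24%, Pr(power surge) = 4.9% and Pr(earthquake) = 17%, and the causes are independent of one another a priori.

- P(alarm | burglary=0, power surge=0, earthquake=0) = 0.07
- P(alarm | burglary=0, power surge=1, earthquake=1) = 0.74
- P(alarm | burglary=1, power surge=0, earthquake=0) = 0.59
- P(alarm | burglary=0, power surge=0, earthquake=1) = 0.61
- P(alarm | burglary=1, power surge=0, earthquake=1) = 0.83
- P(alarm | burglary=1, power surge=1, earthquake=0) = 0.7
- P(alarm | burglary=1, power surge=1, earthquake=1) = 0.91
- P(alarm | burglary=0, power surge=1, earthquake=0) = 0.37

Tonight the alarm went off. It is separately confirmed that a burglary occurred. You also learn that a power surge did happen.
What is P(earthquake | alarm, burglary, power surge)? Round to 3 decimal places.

P(alarm | burglary, power surge) = 0.7×0.83 + 0.91×0.17 = 0.581000 + 0.154700 = 0.735700
Of this, 0.154700 comes from 0.91×0.17 (the earthquake=true cases).
So P(earthquake | alarm, burglary, power surge) = 0.154700/0.735700 ≈ 0.210.

P(earthquake | alarm, burglary, power surge) ≈ 0.210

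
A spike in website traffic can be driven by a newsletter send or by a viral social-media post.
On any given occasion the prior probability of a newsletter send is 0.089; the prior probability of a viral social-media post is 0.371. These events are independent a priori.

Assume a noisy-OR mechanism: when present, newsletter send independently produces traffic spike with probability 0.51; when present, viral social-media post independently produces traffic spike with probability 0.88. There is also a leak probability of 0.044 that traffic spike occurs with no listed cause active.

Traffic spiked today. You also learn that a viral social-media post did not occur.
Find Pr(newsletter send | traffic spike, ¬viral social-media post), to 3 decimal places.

Pr(newsletter send | traffic spike, ¬viral social-media post) ≈ 0.541

Under noisy-OR, P(traffic spike | causes) = 1 − (1−0.044)·∏(1−qᵢ) over the active causes.
By total probability over both values of newsletter send:
  P(traffic spike | ¬viral social-media post) = 0.044·0.911 + 0.53156·0.089
        = 0.040084 + 0.047309 = 0.087393
The terms with newsletter send present sum to 0.047309, so
  P(newsletter send | traffic spike, ¬viral social-media post) = 0.047309 / 0.087393 ≈ 0.541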